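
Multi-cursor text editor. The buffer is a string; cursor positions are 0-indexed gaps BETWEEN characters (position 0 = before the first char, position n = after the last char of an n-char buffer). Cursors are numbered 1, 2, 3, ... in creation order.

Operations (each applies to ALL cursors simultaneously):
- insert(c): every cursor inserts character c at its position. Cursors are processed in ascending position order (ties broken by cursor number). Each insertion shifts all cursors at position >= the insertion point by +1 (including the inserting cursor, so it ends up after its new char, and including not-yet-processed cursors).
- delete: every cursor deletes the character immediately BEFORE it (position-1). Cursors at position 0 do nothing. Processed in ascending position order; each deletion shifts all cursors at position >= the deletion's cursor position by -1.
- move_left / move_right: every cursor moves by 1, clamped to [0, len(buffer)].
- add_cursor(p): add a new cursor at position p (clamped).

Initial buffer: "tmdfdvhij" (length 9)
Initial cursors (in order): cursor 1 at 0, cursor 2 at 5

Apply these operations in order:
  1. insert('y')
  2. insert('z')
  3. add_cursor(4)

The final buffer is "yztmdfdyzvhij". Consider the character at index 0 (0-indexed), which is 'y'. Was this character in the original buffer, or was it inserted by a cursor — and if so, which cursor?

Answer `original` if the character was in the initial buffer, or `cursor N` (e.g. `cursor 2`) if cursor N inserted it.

After op 1 (insert('y')): buffer="ytmdfdyvhij" (len 11), cursors c1@1 c2@7, authorship 1.....2....
After op 2 (insert('z')): buffer="yztmdfdyzvhij" (len 13), cursors c1@2 c2@9, authorship 11.....22....
After op 3 (add_cursor(4)): buffer="yztmdfdyzvhij" (len 13), cursors c1@2 c3@4 c2@9, authorship 11.....22....
Authorship (.=original, N=cursor N): 1 1 . . . . . 2 2 . . . .
Index 0: author = 1

Answer: cursor 1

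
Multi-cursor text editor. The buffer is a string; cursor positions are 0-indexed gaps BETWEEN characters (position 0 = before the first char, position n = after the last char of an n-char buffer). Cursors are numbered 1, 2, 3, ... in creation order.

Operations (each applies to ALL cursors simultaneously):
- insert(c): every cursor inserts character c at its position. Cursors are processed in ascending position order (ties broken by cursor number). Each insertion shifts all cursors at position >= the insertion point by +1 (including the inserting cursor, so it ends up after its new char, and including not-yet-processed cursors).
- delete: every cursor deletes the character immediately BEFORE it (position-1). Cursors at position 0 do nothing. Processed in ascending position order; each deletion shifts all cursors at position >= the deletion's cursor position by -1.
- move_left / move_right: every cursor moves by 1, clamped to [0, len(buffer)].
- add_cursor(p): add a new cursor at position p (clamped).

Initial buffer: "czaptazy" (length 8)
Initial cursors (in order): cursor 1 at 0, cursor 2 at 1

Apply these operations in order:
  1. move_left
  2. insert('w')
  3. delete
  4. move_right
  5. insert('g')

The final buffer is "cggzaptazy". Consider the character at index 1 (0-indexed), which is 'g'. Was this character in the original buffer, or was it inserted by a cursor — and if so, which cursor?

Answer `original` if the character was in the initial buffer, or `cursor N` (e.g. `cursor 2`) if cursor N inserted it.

After op 1 (move_left): buffer="czaptazy" (len 8), cursors c1@0 c2@0, authorship ........
After op 2 (insert('w')): buffer="wwczaptazy" (len 10), cursors c1@2 c2@2, authorship 12........
After op 3 (delete): buffer="czaptazy" (len 8), cursors c1@0 c2@0, authorship ........
After op 4 (move_right): buffer="czaptazy" (len 8), cursors c1@1 c2@1, authorship ........
After op 5 (insert('g')): buffer="cggzaptazy" (len 10), cursors c1@3 c2@3, authorship .12.......
Authorship (.=original, N=cursor N): . 1 2 . . . . . . .
Index 1: author = 1

Answer: cursor 1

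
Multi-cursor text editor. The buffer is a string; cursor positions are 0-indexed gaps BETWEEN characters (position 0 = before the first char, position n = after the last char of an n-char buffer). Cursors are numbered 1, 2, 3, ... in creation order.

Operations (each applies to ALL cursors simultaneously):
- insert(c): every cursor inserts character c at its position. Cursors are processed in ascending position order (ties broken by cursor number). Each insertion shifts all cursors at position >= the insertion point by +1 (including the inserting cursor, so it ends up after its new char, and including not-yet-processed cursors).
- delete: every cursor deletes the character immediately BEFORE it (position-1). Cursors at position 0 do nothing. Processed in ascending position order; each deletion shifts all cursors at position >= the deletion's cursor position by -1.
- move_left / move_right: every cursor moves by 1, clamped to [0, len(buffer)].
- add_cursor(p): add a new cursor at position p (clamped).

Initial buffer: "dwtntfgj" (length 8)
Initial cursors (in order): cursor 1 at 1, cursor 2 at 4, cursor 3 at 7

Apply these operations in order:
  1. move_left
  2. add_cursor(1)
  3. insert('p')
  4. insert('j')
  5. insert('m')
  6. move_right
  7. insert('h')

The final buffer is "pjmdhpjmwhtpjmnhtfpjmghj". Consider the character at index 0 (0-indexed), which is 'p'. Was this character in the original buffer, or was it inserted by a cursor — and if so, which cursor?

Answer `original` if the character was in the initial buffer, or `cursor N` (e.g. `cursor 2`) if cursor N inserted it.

After op 1 (move_left): buffer="dwtntfgj" (len 8), cursors c1@0 c2@3 c3@6, authorship ........
After op 2 (add_cursor(1)): buffer="dwtntfgj" (len 8), cursors c1@0 c4@1 c2@3 c3@6, authorship ........
After op 3 (insert('p')): buffer="pdpwtpntfpgj" (len 12), cursors c1@1 c4@3 c2@6 c3@10, authorship 1.4..2...3..
After op 4 (insert('j')): buffer="pjdpjwtpjntfpjgj" (len 16), cursors c1@2 c4@5 c2@9 c3@14, authorship 11.44..22...33..
After op 5 (insert('m')): buffer="pjmdpjmwtpjmntfpjmgj" (len 20), cursors c1@3 c4@7 c2@12 c3@18, authorship 111.444..222...333..
After op 6 (move_right): buffer="pjmdpjmwtpjmntfpjmgj" (len 20), cursors c1@4 c4@8 c2@13 c3@19, authorship 111.444..222...333..
After op 7 (insert('h')): buffer="pjmdhpjmwhtpjmnhtfpjmghj" (len 24), cursors c1@5 c4@10 c2@16 c3@23, authorship 111.1444.4.222.2..333.3.
Authorship (.=original, N=cursor N): 1 1 1 . 1 4 4 4 . 4 . 2 2 2 . 2 . . 3 3 3 . 3 .
Index 0: author = 1

Answer: cursor 1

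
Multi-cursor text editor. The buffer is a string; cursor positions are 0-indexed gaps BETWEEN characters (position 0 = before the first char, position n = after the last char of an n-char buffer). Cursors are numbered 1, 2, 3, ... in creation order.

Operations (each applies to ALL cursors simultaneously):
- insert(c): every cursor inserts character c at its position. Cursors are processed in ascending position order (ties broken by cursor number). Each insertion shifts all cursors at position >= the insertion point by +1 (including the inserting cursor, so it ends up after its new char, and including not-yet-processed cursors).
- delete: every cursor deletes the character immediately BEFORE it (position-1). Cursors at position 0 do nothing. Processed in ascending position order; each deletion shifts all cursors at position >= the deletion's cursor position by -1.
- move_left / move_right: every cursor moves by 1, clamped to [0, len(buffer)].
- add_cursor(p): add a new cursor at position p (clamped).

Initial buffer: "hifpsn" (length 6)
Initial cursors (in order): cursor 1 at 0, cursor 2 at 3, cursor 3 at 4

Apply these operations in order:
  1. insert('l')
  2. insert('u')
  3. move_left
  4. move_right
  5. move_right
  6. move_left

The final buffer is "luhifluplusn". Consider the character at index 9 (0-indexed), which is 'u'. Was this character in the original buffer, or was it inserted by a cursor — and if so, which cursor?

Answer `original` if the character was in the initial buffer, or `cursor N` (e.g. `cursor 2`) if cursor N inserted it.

Answer: cursor 3

Derivation:
After op 1 (insert('l')): buffer="lhiflplsn" (len 9), cursors c1@1 c2@5 c3@7, authorship 1...2.3..
After op 2 (insert('u')): buffer="luhifluplusn" (len 12), cursors c1@2 c2@7 c3@10, authorship 11...22.33..
After op 3 (move_left): buffer="luhifluplusn" (len 12), cursors c1@1 c2@6 c3@9, authorship 11...22.33..
After op 4 (move_right): buffer="luhifluplusn" (len 12), cursors c1@2 c2@7 c3@10, authorship 11...22.33..
After op 5 (move_right): buffer="luhifluplusn" (len 12), cursors c1@3 c2@8 c3@11, authorship 11...22.33..
After op 6 (move_left): buffer="luhifluplusn" (len 12), cursors c1@2 c2@7 c3@10, authorship 11...22.33..
Authorship (.=original, N=cursor N): 1 1 . . . 2 2 . 3 3 . .
Index 9: author = 3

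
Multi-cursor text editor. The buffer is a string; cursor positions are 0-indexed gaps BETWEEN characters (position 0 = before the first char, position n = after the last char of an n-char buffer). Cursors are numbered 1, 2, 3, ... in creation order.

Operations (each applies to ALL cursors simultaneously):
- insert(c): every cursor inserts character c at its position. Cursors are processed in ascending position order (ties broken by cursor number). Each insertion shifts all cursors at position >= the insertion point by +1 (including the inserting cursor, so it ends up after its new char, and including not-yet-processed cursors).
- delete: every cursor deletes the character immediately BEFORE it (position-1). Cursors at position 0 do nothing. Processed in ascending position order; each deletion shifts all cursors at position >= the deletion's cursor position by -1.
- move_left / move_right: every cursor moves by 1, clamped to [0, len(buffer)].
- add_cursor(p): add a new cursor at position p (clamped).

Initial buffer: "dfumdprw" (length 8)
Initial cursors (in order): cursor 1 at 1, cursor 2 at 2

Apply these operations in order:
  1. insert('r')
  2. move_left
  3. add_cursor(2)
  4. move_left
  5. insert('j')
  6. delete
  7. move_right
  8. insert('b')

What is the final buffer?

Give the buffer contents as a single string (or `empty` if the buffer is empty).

After op 1 (insert('r')): buffer="drfrumdprw" (len 10), cursors c1@2 c2@4, authorship .1.2......
After op 2 (move_left): buffer="drfrumdprw" (len 10), cursors c1@1 c2@3, authorship .1.2......
After op 3 (add_cursor(2)): buffer="drfrumdprw" (len 10), cursors c1@1 c3@2 c2@3, authorship .1.2......
After op 4 (move_left): buffer="drfrumdprw" (len 10), cursors c1@0 c3@1 c2@2, authorship .1.2......
After op 5 (insert('j')): buffer="jdjrjfrumdprw" (len 13), cursors c1@1 c3@3 c2@5, authorship 1.312.2......
After op 6 (delete): buffer="drfrumdprw" (len 10), cursors c1@0 c3@1 c2@2, authorship .1.2......
After op 7 (move_right): buffer="drfrumdprw" (len 10), cursors c1@1 c3@2 c2@3, authorship .1.2......
After op 8 (insert('b')): buffer="dbrbfbrumdprw" (len 13), cursors c1@2 c3@4 c2@6, authorship .113.22......

Answer: dbrbfbrumdprw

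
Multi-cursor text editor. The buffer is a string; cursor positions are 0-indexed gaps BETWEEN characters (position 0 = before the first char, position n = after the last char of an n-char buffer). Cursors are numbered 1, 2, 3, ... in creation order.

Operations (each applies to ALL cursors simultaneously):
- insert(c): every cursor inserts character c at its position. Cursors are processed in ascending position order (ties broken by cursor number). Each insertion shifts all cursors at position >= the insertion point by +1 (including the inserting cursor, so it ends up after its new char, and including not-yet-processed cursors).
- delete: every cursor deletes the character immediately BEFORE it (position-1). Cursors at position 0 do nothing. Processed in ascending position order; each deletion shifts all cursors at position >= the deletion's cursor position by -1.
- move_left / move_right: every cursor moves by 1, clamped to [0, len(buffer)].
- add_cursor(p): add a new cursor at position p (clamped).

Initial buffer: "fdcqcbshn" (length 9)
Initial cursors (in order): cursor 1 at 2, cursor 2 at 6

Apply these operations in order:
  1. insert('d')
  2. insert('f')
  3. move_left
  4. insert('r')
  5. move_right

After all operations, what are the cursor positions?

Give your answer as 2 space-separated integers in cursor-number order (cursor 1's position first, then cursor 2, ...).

After op 1 (insert('d')): buffer="fddcqcbdshn" (len 11), cursors c1@3 c2@8, authorship ..1....2...
After op 2 (insert('f')): buffer="fddfcqcbdfshn" (len 13), cursors c1@4 c2@10, authorship ..11....22...
After op 3 (move_left): buffer="fddfcqcbdfshn" (len 13), cursors c1@3 c2@9, authorship ..11....22...
After op 4 (insert('r')): buffer="fddrfcqcbdrfshn" (len 15), cursors c1@4 c2@11, authorship ..111....222...
After op 5 (move_right): buffer="fddrfcqcbdrfshn" (len 15), cursors c1@5 c2@12, authorship ..111....222...

Answer: 5 12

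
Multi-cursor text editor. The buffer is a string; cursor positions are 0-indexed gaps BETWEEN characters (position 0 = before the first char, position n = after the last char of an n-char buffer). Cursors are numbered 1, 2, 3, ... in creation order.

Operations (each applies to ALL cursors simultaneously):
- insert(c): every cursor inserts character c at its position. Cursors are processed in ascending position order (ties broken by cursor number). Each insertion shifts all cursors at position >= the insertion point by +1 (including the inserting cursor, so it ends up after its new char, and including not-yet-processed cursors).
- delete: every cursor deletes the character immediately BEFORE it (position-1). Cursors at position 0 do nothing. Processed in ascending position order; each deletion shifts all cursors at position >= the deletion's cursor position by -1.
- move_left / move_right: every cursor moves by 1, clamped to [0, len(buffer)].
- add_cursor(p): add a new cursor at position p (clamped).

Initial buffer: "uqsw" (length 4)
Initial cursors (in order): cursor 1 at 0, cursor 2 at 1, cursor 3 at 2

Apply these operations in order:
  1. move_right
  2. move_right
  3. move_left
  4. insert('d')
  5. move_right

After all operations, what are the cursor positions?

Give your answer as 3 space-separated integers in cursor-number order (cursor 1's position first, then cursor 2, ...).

After op 1 (move_right): buffer="uqsw" (len 4), cursors c1@1 c2@2 c3@3, authorship ....
After op 2 (move_right): buffer="uqsw" (len 4), cursors c1@2 c2@3 c3@4, authorship ....
After op 3 (move_left): buffer="uqsw" (len 4), cursors c1@1 c2@2 c3@3, authorship ....
After op 4 (insert('d')): buffer="udqdsdw" (len 7), cursors c1@2 c2@4 c3@6, authorship .1.2.3.
After op 5 (move_right): buffer="udqdsdw" (len 7), cursors c1@3 c2@5 c3@7, authorship .1.2.3.

Answer: 3 5 7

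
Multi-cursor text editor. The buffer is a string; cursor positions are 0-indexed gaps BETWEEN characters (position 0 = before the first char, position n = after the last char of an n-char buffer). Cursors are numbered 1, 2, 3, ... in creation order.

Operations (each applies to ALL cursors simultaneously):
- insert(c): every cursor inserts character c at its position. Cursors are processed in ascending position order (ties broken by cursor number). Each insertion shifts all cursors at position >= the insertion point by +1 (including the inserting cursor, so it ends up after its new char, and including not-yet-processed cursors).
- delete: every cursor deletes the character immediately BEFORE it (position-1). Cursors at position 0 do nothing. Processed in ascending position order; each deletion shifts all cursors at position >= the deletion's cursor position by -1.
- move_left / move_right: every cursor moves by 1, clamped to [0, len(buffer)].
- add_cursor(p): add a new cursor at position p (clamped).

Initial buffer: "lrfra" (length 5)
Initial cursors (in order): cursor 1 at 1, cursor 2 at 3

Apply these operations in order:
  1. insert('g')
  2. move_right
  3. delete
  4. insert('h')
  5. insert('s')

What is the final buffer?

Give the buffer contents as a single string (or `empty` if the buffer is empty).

Answer: lghsfghsa

Derivation:
After op 1 (insert('g')): buffer="lgrfgra" (len 7), cursors c1@2 c2@5, authorship .1..2..
After op 2 (move_right): buffer="lgrfgra" (len 7), cursors c1@3 c2@6, authorship .1..2..
After op 3 (delete): buffer="lgfga" (len 5), cursors c1@2 c2@4, authorship .1.2.
After op 4 (insert('h')): buffer="lghfgha" (len 7), cursors c1@3 c2@6, authorship .11.22.
After op 5 (insert('s')): buffer="lghsfghsa" (len 9), cursors c1@4 c2@8, authorship .111.222.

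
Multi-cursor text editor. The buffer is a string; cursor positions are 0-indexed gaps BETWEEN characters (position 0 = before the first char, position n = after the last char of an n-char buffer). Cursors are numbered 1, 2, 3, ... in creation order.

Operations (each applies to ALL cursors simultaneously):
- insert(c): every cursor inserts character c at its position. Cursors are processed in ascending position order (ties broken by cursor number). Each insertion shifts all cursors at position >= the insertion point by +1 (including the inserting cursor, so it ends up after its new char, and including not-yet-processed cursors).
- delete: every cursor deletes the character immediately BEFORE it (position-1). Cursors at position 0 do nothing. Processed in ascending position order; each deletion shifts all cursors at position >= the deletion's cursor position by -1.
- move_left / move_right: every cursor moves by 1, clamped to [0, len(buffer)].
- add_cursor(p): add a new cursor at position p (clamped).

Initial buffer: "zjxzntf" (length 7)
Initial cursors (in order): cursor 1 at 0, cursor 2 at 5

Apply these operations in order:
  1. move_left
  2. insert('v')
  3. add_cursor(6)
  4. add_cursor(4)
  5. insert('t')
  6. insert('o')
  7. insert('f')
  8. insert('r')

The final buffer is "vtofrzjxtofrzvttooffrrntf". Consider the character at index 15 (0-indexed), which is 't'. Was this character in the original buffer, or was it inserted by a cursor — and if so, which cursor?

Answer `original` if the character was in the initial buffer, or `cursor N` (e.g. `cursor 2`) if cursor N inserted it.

After op 1 (move_left): buffer="zjxzntf" (len 7), cursors c1@0 c2@4, authorship .......
After op 2 (insert('v')): buffer="vzjxzvntf" (len 9), cursors c1@1 c2@6, authorship 1....2...
After op 3 (add_cursor(6)): buffer="vzjxzvntf" (len 9), cursors c1@1 c2@6 c3@6, authorship 1....2...
After op 4 (add_cursor(4)): buffer="vzjxzvntf" (len 9), cursors c1@1 c4@4 c2@6 c3@6, authorship 1....2...
After op 5 (insert('t')): buffer="vtzjxtzvttntf" (len 13), cursors c1@2 c4@6 c2@10 c3@10, authorship 11...4.223...
After op 6 (insert('o')): buffer="vtozjxtozvttoontf" (len 17), cursors c1@3 c4@8 c2@14 c3@14, authorship 111...44.22323...
After op 7 (insert('f')): buffer="vtofzjxtofzvttooffntf" (len 21), cursors c1@4 c4@10 c2@18 c3@18, authorship 1111...444.2232323...
After op 8 (insert('r')): buffer="vtofrzjxtofrzvttooffrrntf" (len 25), cursors c1@5 c4@12 c2@22 c3@22, authorship 11111...4444.223232323...
Authorship (.=original, N=cursor N): 1 1 1 1 1 . . . 4 4 4 4 . 2 2 3 2 3 2 3 2 3 . . .
Index 15: author = 3

Answer: cursor 3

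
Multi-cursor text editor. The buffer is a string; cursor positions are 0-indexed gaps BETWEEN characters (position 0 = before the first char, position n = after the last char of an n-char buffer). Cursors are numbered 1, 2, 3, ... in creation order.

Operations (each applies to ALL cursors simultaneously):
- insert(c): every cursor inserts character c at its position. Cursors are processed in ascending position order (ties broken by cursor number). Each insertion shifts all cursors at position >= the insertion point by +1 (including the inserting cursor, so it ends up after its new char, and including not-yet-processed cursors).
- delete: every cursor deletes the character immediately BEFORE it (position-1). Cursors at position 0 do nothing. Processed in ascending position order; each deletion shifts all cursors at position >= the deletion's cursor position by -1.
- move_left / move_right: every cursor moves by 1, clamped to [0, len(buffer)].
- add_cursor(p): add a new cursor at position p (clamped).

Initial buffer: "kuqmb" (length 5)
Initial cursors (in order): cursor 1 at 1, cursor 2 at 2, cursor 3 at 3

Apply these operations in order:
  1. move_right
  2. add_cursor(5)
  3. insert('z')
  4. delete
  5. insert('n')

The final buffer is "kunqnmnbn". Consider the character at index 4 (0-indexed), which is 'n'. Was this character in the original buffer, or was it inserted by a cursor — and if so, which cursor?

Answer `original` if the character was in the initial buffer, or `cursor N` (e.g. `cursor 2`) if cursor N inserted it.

After op 1 (move_right): buffer="kuqmb" (len 5), cursors c1@2 c2@3 c3@4, authorship .....
After op 2 (add_cursor(5)): buffer="kuqmb" (len 5), cursors c1@2 c2@3 c3@4 c4@5, authorship .....
After op 3 (insert('z')): buffer="kuzqzmzbz" (len 9), cursors c1@3 c2@5 c3@7 c4@9, authorship ..1.2.3.4
After op 4 (delete): buffer="kuqmb" (len 5), cursors c1@2 c2@3 c3@4 c4@5, authorship .....
After op 5 (insert('n')): buffer="kunqnmnbn" (len 9), cursors c1@3 c2@5 c3@7 c4@9, authorship ..1.2.3.4
Authorship (.=original, N=cursor N): . . 1 . 2 . 3 . 4
Index 4: author = 2

Answer: cursor 2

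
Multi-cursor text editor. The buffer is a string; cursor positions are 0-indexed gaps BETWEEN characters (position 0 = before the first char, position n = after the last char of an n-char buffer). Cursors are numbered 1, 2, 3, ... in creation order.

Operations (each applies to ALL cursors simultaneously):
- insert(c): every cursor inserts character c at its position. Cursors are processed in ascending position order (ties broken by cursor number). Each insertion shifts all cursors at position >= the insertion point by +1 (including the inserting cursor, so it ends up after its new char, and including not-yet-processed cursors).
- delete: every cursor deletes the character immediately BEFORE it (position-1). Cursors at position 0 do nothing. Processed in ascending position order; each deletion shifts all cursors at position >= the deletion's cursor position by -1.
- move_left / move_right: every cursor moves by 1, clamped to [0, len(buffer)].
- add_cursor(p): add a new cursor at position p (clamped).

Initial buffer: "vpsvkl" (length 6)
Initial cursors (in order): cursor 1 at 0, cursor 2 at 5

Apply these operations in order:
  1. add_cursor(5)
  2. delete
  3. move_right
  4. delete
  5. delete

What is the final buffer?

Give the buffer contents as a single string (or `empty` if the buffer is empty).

Answer: empty

Derivation:
After op 1 (add_cursor(5)): buffer="vpsvkl" (len 6), cursors c1@0 c2@5 c3@5, authorship ......
After op 2 (delete): buffer="vpsl" (len 4), cursors c1@0 c2@3 c3@3, authorship ....
After op 3 (move_right): buffer="vpsl" (len 4), cursors c1@1 c2@4 c3@4, authorship ....
After op 4 (delete): buffer="p" (len 1), cursors c1@0 c2@1 c3@1, authorship .
After op 5 (delete): buffer="" (len 0), cursors c1@0 c2@0 c3@0, authorship 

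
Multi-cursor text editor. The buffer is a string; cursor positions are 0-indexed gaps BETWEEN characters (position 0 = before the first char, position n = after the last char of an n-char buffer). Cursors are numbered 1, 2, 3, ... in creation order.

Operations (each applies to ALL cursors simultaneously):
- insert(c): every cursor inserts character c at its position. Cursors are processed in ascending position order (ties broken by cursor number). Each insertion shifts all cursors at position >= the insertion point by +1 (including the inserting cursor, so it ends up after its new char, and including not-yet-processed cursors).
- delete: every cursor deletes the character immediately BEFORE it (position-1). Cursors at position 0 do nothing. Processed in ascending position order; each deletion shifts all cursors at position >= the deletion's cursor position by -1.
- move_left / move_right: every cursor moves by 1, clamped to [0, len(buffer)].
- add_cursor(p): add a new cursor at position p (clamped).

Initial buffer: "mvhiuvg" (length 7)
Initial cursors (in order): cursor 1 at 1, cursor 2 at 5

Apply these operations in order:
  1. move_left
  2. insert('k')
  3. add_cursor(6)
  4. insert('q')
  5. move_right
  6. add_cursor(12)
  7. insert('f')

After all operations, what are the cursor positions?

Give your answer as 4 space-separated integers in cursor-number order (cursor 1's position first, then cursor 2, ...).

Answer: 4 13 13 16

Derivation:
After op 1 (move_left): buffer="mvhiuvg" (len 7), cursors c1@0 c2@4, authorship .......
After op 2 (insert('k')): buffer="kmvhikuvg" (len 9), cursors c1@1 c2@6, authorship 1....2...
After op 3 (add_cursor(6)): buffer="kmvhikuvg" (len 9), cursors c1@1 c2@6 c3@6, authorship 1....2...
After op 4 (insert('q')): buffer="kqmvhikqquvg" (len 12), cursors c1@2 c2@9 c3@9, authorship 11....223...
After op 5 (move_right): buffer="kqmvhikqquvg" (len 12), cursors c1@3 c2@10 c3@10, authorship 11....223...
After op 6 (add_cursor(12)): buffer="kqmvhikqquvg" (len 12), cursors c1@3 c2@10 c3@10 c4@12, authorship 11....223...
After op 7 (insert('f')): buffer="kqmfvhikqquffvgf" (len 16), cursors c1@4 c2@13 c3@13 c4@16, authorship 11.1...223.23..4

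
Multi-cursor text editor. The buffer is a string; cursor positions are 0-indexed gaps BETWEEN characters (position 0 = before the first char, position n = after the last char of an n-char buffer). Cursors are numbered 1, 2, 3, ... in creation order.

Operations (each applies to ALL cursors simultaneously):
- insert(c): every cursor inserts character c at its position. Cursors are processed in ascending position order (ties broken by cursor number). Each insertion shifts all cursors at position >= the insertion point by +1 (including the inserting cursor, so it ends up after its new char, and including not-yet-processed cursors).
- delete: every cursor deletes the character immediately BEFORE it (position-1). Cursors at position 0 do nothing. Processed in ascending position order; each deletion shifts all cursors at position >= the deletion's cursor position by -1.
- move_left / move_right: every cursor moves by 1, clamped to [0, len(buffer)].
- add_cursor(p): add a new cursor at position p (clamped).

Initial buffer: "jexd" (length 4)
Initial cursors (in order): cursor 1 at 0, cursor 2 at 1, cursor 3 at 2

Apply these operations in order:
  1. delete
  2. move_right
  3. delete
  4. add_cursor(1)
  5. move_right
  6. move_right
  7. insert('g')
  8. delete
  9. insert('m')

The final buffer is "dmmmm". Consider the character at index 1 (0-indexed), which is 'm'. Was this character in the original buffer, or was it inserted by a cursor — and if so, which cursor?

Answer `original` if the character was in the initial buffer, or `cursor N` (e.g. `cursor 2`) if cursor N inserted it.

After op 1 (delete): buffer="xd" (len 2), cursors c1@0 c2@0 c3@0, authorship ..
After op 2 (move_right): buffer="xd" (len 2), cursors c1@1 c2@1 c3@1, authorship ..
After op 3 (delete): buffer="d" (len 1), cursors c1@0 c2@0 c3@0, authorship .
After op 4 (add_cursor(1)): buffer="d" (len 1), cursors c1@0 c2@0 c3@0 c4@1, authorship .
After op 5 (move_right): buffer="d" (len 1), cursors c1@1 c2@1 c3@1 c4@1, authorship .
After op 6 (move_right): buffer="d" (len 1), cursors c1@1 c2@1 c3@1 c4@1, authorship .
After op 7 (insert('g')): buffer="dgggg" (len 5), cursors c1@5 c2@5 c3@5 c4@5, authorship .1234
After op 8 (delete): buffer="d" (len 1), cursors c1@1 c2@1 c3@1 c4@1, authorship .
After op 9 (insert('m')): buffer="dmmmm" (len 5), cursors c1@5 c2@5 c3@5 c4@5, authorship .1234
Authorship (.=original, N=cursor N): . 1 2 3 4
Index 1: author = 1

Answer: cursor 1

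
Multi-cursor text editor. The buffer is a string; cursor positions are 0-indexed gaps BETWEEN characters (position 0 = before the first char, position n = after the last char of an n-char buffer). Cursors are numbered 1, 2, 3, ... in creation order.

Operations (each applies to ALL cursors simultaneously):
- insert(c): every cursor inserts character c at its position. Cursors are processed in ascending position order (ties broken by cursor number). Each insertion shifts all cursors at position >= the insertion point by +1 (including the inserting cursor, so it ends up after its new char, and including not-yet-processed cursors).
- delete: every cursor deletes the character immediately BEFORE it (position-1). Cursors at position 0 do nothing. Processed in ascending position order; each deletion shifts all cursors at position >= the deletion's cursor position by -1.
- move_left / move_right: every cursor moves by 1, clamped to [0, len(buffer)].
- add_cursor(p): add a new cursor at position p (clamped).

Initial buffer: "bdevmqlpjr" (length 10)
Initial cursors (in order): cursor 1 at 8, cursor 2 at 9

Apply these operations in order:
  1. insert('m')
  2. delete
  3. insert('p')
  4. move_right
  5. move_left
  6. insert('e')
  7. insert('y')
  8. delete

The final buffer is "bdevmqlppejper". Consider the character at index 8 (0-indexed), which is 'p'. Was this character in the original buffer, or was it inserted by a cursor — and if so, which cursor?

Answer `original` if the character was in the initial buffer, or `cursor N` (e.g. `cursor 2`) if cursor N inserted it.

After op 1 (insert('m')): buffer="bdevmqlpmjmr" (len 12), cursors c1@9 c2@11, authorship ........1.2.
After op 2 (delete): buffer="bdevmqlpjr" (len 10), cursors c1@8 c2@9, authorship ..........
After op 3 (insert('p')): buffer="bdevmqlppjpr" (len 12), cursors c1@9 c2@11, authorship ........1.2.
After op 4 (move_right): buffer="bdevmqlppjpr" (len 12), cursors c1@10 c2@12, authorship ........1.2.
After op 5 (move_left): buffer="bdevmqlppjpr" (len 12), cursors c1@9 c2@11, authorship ........1.2.
After op 6 (insert('e')): buffer="bdevmqlppejper" (len 14), cursors c1@10 c2@13, authorship ........11.22.
After op 7 (insert('y')): buffer="bdevmqlppeyjpeyr" (len 16), cursors c1@11 c2@15, authorship ........111.222.
After op 8 (delete): buffer="bdevmqlppejper" (len 14), cursors c1@10 c2@13, authorship ........11.22.
Authorship (.=original, N=cursor N): . . . . . . . . 1 1 . 2 2 .
Index 8: author = 1

Answer: cursor 1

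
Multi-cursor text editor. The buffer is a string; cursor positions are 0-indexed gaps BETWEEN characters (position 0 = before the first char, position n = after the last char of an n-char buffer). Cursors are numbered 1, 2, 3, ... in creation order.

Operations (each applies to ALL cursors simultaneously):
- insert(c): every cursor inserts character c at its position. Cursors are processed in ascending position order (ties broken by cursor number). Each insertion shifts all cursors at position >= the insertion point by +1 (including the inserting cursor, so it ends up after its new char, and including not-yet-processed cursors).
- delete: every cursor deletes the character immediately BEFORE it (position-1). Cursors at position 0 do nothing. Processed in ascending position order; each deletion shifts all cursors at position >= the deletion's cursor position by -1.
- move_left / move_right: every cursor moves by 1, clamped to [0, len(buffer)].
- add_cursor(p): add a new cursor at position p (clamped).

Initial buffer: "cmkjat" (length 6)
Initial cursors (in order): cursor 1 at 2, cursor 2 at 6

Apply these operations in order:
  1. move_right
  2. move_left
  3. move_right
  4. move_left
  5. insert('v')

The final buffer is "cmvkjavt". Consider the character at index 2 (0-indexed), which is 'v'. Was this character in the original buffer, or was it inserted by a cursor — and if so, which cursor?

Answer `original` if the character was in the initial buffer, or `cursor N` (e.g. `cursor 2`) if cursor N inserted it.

After op 1 (move_right): buffer="cmkjat" (len 6), cursors c1@3 c2@6, authorship ......
After op 2 (move_left): buffer="cmkjat" (len 6), cursors c1@2 c2@5, authorship ......
After op 3 (move_right): buffer="cmkjat" (len 6), cursors c1@3 c2@6, authorship ......
After op 4 (move_left): buffer="cmkjat" (len 6), cursors c1@2 c2@5, authorship ......
After op 5 (insert('v')): buffer="cmvkjavt" (len 8), cursors c1@3 c2@7, authorship ..1...2.
Authorship (.=original, N=cursor N): . . 1 . . . 2 .
Index 2: author = 1

Answer: cursor 1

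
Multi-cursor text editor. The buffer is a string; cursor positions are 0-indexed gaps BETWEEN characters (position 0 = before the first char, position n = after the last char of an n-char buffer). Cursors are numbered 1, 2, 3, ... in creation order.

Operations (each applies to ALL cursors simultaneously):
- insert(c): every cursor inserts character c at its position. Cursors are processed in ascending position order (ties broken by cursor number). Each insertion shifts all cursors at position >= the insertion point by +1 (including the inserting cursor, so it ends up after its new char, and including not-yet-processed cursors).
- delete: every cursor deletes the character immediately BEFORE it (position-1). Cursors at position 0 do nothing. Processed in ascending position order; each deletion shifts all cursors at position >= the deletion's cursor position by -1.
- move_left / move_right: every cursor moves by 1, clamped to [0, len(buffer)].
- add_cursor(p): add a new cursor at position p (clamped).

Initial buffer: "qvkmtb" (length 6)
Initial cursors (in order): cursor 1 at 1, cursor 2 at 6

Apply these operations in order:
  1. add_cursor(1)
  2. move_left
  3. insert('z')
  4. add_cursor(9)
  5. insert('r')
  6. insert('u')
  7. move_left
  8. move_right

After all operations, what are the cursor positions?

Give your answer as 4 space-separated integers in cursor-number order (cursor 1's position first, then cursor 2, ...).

After op 1 (add_cursor(1)): buffer="qvkmtb" (len 6), cursors c1@1 c3@1 c2@6, authorship ......
After op 2 (move_left): buffer="qvkmtb" (len 6), cursors c1@0 c3@0 c2@5, authorship ......
After op 3 (insert('z')): buffer="zzqvkmtzb" (len 9), cursors c1@2 c3@2 c2@8, authorship 13.....2.
After op 4 (add_cursor(9)): buffer="zzqvkmtzb" (len 9), cursors c1@2 c3@2 c2@8 c4@9, authorship 13.....2.
After op 5 (insert('r')): buffer="zzrrqvkmtzrbr" (len 13), cursors c1@4 c3@4 c2@11 c4@13, authorship 1313.....22.4
After op 6 (insert('u')): buffer="zzrruuqvkmtzrubru" (len 17), cursors c1@6 c3@6 c2@14 c4@17, authorship 131313.....222.44
After op 7 (move_left): buffer="zzrruuqvkmtzrubru" (len 17), cursors c1@5 c3@5 c2@13 c4@16, authorship 131313.....222.44
After op 8 (move_right): buffer="zzrruuqvkmtzrubru" (len 17), cursors c1@6 c3@6 c2@14 c4@17, authorship 131313.....222.44

Answer: 6 14 6 17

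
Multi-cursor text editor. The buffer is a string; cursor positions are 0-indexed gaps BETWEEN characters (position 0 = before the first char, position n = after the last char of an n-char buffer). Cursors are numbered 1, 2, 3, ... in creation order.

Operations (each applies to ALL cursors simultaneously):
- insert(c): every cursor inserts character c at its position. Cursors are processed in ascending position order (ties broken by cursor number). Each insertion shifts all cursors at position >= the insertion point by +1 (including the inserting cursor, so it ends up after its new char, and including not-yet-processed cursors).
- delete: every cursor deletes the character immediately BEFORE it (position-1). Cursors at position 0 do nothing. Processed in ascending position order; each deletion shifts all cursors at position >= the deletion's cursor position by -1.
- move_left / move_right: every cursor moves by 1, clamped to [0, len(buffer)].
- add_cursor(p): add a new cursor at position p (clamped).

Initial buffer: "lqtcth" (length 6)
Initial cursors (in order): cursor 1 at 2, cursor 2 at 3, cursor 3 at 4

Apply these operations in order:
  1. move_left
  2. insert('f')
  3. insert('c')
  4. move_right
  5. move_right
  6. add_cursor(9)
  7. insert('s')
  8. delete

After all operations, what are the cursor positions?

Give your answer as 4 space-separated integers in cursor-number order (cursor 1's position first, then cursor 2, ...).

After op 1 (move_left): buffer="lqtcth" (len 6), cursors c1@1 c2@2 c3@3, authorship ......
After op 2 (insert('f')): buffer="lfqftfcth" (len 9), cursors c1@2 c2@4 c3@6, authorship .1.2.3...
After op 3 (insert('c')): buffer="lfcqfctfccth" (len 12), cursors c1@3 c2@6 c3@9, authorship .11.22.33...
After op 4 (move_right): buffer="lfcqfctfccth" (len 12), cursors c1@4 c2@7 c3@10, authorship .11.22.33...
After op 5 (move_right): buffer="lfcqfctfccth" (len 12), cursors c1@5 c2@8 c3@11, authorship .11.22.33...
After op 6 (add_cursor(9)): buffer="lfcqfctfccth" (len 12), cursors c1@5 c2@8 c4@9 c3@11, authorship .11.22.33...
After op 7 (insert('s')): buffer="lfcqfsctfscsctsh" (len 16), cursors c1@6 c2@10 c4@12 c3@15, authorship .11.212.3234..3.
After op 8 (delete): buffer="lfcqfctfccth" (len 12), cursors c1@5 c2@8 c4@9 c3@11, authorship .11.22.33...

Answer: 5 8 11 9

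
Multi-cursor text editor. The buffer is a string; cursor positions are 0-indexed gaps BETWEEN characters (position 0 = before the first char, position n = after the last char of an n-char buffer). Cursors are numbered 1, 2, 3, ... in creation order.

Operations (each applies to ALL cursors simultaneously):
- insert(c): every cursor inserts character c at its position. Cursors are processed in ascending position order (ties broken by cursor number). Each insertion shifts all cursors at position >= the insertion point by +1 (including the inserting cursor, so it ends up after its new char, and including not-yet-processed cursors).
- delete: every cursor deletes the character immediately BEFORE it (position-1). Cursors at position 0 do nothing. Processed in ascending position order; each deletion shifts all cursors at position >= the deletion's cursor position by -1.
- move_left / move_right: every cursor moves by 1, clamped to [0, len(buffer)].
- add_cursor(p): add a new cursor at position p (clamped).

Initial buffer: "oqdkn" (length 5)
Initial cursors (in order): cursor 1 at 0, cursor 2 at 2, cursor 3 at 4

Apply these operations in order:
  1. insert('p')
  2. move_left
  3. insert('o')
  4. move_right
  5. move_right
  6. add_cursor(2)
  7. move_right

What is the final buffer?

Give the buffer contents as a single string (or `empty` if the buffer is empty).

Answer: opoqopdkopn

Derivation:
After op 1 (insert('p')): buffer="poqpdkpn" (len 8), cursors c1@1 c2@4 c3@7, authorship 1..2..3.
After op 2 (move_left): buffer="poqpdkpn" (len 8), cursors c1@0 c2@3 c3@6, authorship 1..2..3.
After op 3 (insert('o')): buffer="opoqopdkopn" (len 11), cursors c1@1 c2@5 c3@9, authorship 11..22..33.
After op 4 (move_right): buffer="opoqopdkopn" (len 11), cursors c1@2 c2@6 c3@10, authorship 11..22..33.
After op 5 (move_right): buffer="opoqopdkopn" (len 11), cursors c1@3 c2@7 c3@11, authorship 11..22..33.
After op 6 (add_cursor(2)): buffer="opoqopdkopn" (len 11), cursors c4@2 c1@3 c2@7 c3@11, authorship 11..22..33.
After op 7 (move_right): buffer="opoqopdkopn" (len 11), cursors c4@3 c1@4 c2@8 c3@11, authorship 11..22..33.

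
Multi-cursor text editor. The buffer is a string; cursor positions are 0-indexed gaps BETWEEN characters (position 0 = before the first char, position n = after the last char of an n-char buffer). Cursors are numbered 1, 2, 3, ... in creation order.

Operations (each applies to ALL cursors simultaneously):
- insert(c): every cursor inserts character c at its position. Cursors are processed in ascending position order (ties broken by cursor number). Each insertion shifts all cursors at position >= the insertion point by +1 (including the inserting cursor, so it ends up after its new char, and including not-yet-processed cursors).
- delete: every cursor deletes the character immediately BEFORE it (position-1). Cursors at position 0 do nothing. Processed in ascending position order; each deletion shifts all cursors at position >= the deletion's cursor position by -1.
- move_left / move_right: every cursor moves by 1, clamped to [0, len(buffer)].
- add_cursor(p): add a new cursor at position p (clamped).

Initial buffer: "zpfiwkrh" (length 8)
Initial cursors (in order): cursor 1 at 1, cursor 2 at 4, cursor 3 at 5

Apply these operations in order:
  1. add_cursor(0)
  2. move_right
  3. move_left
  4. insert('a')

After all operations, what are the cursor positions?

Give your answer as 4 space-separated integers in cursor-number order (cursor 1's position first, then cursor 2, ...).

Answer: 3 7 9 1

Derivation:
After op 1 (add_cursor(0)): buffer="zpfiwkrh" (len 8), cursors c4@0 c1@1 c2@4 c3@5, authorship ........
After op 2 (move_right): buffer="zpfiwkrh" (len 8), cursors c4@1 c1@2 c2@5 c3@6, authorship ........
After op 3 (move_left): buffer="zpfiwkrh" (len 8), cursors c4@0 c1@1 c2@4 c3@5, authorship ........
After op 4 (insert('a')): buffer="azapfiawakrh" (len 12), cursors c4@1 c1@3 c2@7 c3@9, authorship 4.1...2.3...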